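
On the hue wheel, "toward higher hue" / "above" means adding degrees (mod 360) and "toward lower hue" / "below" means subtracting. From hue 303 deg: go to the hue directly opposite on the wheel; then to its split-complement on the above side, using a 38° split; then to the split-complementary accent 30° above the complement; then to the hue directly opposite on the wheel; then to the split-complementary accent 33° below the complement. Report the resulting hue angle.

303 + 180 = 483 → 483 − 360 = 123°   (complement)
123 + 218 = 341°   (split-comp 38° ↑)
341 + 210 = 551 → 551 − 360 = 191°   (split-comp 30° ↑)
191 + 180 = 371 → 371 − 360 = 11°   (complement)
11 + 147 = 158°   (split-comp 33° ↓)

158°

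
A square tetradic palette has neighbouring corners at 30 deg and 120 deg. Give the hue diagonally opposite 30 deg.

210°

A square tetradic scheme places four hues 90° apart; opposite corners are 180° apart.
30 + 180 = 210°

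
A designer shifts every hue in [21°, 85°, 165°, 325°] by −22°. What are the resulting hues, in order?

359°, 63°, 143°, 303°

21 − 22 = -1 → -1 + 360 = 359°
85 − 22 = 63°
165 − 22 = 143°
325 − 22 = 303°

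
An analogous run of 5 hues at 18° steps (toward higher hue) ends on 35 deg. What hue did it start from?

323°

4 steps of 18° (toward higher hue) give a net shift of +72°.
Start = end − shift: 35 − 72 = -37 → -37 + 360 = 323°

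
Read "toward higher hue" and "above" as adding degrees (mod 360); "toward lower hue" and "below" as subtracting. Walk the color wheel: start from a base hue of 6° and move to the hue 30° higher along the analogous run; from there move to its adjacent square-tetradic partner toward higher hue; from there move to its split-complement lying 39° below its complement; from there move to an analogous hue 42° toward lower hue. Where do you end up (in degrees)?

analog 30° ↑ +30°: 6 + 30 = 36°
square ↑ +90°: 36 + 90 = 126°
split-comp 39° ↓ +141°: 126 + 141 = 267°
analog 42° ↓ −42°: 267 − 42 = 225°

225°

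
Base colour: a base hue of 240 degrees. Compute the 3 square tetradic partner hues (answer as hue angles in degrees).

330°, 60° and 150°

A square tetradic scheme places four hues every 90°.
240 + 90 = 330°
240 + 180 = 420 → 420 − 360 = 60°
240 + 270 = 510 → 510 − 360 = 150°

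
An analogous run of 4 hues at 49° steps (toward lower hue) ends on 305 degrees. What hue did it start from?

92°

3 steps of 49° (toward lower hue) give a net shift of −147°.
Start = end − shift: 305 + 147 = 452 → 452 − 360 = 92°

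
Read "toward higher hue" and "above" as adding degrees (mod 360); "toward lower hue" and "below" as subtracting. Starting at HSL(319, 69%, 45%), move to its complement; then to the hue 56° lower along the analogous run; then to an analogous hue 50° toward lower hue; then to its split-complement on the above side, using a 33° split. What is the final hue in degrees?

complement +180°: 319 + 180 = 499 → 499 − 360 = 139°
analog 56° ↓ −56°: 139 − 56 = 83°
analog 50° ↓ −50°: 83 − 50 = 33°
split-comp 33° ↑ +213°: 33 + 213 = 246°

246°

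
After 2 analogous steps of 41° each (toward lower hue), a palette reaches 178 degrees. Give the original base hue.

260°

2 steps of 41° (toward lower hue) give a net shift of −82°.
Start = end − shift: 178 + 82 = 260°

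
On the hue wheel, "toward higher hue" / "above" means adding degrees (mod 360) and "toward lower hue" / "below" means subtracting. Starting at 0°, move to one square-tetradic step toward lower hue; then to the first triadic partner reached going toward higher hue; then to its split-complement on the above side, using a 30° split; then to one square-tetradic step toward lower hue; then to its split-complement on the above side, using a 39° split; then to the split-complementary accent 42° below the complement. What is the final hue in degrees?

square ↓ −90°: 0 − 90 = -90 → -90 + 360 = 270°
triadic ↑ +120°: 270 + 120 = 390 → 390 − 360 = 30°
split-comp 30° ↑ +210°: 30 + 210 = 240°
square ↓ −90°: 240 − 90 = 150°
split-comp 39° ↑ +219°: 150 + 219 = 369 → 369 − 360 = 9°
split-comp 42° ↓ +138°: 9 + 138 = 147°

147°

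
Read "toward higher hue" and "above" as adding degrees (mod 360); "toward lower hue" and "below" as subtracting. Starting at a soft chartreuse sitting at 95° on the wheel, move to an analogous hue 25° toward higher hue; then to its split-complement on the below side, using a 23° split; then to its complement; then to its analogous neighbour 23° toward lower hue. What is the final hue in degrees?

74°

+25° (analog 25° ↑): 95 + 25 = 120°
+157° (split-comp 23° ↓): 120 + 157 = 277°
+180° (complement): 277 + 180 = 457 → 457 − 360 = 97°
−23° (analog 23° ↓): 97 − 23 = 74°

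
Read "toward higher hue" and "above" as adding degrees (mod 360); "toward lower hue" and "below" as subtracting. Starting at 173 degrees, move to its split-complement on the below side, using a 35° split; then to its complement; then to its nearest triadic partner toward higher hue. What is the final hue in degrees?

258°

+145° (split-comp 35° ↓): 173 + 145 = 318°
+180° (complement): 318 + 180 = 498 → 498 − 360 = 138°
+120° (triadic ↑): 138 + 120 = 258°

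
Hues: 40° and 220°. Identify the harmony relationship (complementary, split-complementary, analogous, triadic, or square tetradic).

complementary

Sort the hues: 40°, 220°.
Successive gaps around the wheel: 180°, 180°.
Two hues 180° apart are complementary.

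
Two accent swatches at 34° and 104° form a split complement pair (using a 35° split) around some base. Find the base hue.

The accents sit 35° either side of the complement, so the complement is their short-arc midpoint on the wheel.
Short-arc midpoint of 34° and 104°: 69°.
Base is 180° from the complement: 69 − 180 = -111 → -111 + 360 = 249°

249°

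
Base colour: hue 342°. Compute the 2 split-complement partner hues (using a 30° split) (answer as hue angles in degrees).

Split-complementary hues sit 30° either side of the complement.
Complement of 342°: 342 + 180 = 522 → 522 − 360 = 162°
162 − 30 = 132°
162 + 30 = 192°

132° and 192°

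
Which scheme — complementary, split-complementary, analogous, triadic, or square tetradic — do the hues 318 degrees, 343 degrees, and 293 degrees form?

Sort the hues: 293°, 318°, 343°.
Successive gaps around the wheel: 25°, 25°, 310°.
A run of hues at equal small steps (25°) with one large closing gap is an analogous group.

analogous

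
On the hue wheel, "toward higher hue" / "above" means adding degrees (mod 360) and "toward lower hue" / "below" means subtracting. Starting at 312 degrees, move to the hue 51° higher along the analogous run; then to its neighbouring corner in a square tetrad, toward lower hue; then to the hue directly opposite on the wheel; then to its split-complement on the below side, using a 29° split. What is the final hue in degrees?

+51° (analog 51° ↑): 312 + 51 = 363 → 363 − 360 = 3°
−90° (square ↓): 3 − 90 = -87 → -87 + 360 = 273°
+180° (complement): 273 + 180 = 453 → 453 − 360 = 93°
+151° (split-comp 29° ↓): 93 + 151 = 244°

244°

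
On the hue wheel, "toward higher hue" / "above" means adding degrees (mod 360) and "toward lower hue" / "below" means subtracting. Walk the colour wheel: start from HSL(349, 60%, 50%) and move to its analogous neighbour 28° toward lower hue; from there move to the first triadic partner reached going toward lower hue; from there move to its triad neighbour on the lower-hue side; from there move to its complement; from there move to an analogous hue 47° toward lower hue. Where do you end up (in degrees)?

214°

−28° (analog 28° ↓): 349 − 28 = 321°
−120° (triadic ↓): 321 − 120 = 201°
−120° (triadic ↓): 201 − 120 = 81°
+180° (complement): 81 + 180 = 261°
−47° (analog 47° ↓): 261 − 47 = 214°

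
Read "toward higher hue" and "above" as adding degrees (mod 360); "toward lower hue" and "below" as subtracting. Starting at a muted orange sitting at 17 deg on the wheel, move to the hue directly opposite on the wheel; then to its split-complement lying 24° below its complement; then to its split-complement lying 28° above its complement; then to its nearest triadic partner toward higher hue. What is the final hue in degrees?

321°

17 + 180 = 197°   (complement)
197 + 156 = 353°   (split-comp 24° ↓)
353 + 208 = 561 → 561 − 360 = 201°   (split-comp 28° ↑)
201 + 120 = 321°   (triadic ↑)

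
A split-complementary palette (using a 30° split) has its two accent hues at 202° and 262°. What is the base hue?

The accents sit 30° either side of the complement, so the complement is their short-arc midpoint on the wheel.
Short-arc midpoint of 202° and 262°: 232°.
Base is 180° from the complement: 232 − 180 = 52°

52°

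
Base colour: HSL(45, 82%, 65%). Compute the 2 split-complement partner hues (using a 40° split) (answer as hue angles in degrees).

185° and 265°

Split-complementary hues sit 40° either side of the complement.
Complement of 45°: 45 + 180 = 225°
225 − 40 = 185°
225 + 40 = 265°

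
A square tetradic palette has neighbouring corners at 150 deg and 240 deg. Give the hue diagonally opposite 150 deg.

330°

A square tetradic scheme places four hues 90° apart; opposite corners are 180° apart.
150 + 180 = 330°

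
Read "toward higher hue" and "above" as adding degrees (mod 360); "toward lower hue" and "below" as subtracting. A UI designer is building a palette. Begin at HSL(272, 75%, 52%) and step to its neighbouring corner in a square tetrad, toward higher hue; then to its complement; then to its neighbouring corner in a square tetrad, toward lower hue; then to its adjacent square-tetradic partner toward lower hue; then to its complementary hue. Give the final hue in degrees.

square ↑ +90°: 272 + 90 = 362 → 362 − 360 = 2°
complement +180°: 2 + 180 = 182°
square ↓ −90°: 182 − 90 = 92°
square ↓ −90°: 92 − 90 = 2°
complement +180°: 2 + 180 = 182°

182°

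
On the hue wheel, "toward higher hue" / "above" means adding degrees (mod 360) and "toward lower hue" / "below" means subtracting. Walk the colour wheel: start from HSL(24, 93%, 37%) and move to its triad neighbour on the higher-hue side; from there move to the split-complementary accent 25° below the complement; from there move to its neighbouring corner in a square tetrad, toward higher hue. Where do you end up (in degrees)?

29°

triadic ↑ +120°: 24 + 120 = 144°
split-comp 25° ↓ +155°: 144 + 155 = 299°
square ↑ +90°: 299 + 90 = 389 → 389 − 360 = 29°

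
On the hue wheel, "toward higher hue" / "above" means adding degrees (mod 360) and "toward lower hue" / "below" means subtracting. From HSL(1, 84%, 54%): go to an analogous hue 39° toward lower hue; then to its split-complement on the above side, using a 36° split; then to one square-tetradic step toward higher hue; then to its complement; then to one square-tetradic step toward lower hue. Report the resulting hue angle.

−39° (analog 39° ↓): 1 − 39 = -38 → -38 + 360 = 322°
+216° (split-comp 36° ↑): 322 + 216 = 538 → 538 − 360 = 178°
+90° (square ↑): 178 + 90 = 268°
+180° (complement): 268 + 180 = 448 → 448 − 360 = 88°
−90° (square ↓): 88 − 90 = -2 → -2 + 360 = 358°

358°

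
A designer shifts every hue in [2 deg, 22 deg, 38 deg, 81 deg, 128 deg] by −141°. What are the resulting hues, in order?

2 − 141 = -139 → -139 + 360 = 221°
22 − 141 = -119 → -119 + 360 = 241°
38 − 141 = -103 → -103 + 360 = 257°
81 − 141 = -60 → -60 + 360 = 300°
128 − 141 = -13 → -13 + 360 = 347°

221°, 241°, 257°, 300°, 347°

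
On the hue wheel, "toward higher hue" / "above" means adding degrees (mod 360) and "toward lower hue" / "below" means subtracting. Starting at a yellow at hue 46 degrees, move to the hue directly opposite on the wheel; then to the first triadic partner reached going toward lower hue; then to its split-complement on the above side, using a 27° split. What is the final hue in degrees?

313°

+180° (complement): 46 + 180 = 226°
−120° (triadic ↓): 226 − 120 = 106°
+207° (split-comp 27° ↑): 106 + 207 = 313°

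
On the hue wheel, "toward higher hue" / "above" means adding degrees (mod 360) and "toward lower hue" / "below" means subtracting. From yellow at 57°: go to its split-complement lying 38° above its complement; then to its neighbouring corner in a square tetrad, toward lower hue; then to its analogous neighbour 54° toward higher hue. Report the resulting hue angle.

+218° (split-comp 38° ↑): 57 + 218 = 275°
−90° (square ↓): 275 − 90 = 185°
+54° (analog 54° ↑): 185 + 54 = 239°

239°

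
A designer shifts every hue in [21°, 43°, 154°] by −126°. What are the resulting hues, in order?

255°, 277°, 28°

21 − 126 = -105 → -105 + 360 = 255°
43 − 126 = -83 → -83 + 360 = 277°
154 − 126 = 28°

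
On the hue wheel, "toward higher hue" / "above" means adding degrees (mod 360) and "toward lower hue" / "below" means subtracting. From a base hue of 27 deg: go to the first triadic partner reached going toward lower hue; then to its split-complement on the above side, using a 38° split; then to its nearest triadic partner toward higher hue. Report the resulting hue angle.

245°

−120° (triadic ↓): 27 − 120 = -93 → -93 + 360 = 267°
+218° (split-comp 38° ↑): 267 + 218 = 485 → 485 − 360 = 125°
+120° (triadic ↑): 125 + 120 = 245°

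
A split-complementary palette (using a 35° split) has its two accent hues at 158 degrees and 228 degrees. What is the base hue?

The accents sit 35° either side of the complement, so the complement is their short-arc midpoint on the wheel.
Short-arc midpoint of 158° and 228°: 193°.
Base is 180° from the complement: 193 − 180 = 13°

13°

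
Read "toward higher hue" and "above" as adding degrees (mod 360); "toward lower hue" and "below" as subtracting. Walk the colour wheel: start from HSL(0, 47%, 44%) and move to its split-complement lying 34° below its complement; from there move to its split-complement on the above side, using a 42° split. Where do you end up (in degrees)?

8°

split-comp 34° ↓ +146°: 0 + 146 = 146°
split-comp 42° ↑ +222°: 146 + 222 = 368 → 368 − 360 = 8°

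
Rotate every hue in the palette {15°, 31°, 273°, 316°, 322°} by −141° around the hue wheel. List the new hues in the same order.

234°, 250°, 132°, 175°, 181°

15 − 141 = -126 → -126 + 360 = 234°
31 − 141 = -110 → -110 + 360 = 250°
273 − 141 = 132°
316 − 141 = 175°
322 − 141 = 181°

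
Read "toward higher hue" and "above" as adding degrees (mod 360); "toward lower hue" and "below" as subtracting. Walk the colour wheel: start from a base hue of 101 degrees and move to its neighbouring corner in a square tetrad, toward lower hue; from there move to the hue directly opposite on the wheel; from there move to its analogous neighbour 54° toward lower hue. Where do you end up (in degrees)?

137°

−90° (square ↓): 101 − 90 = 11°
+180° (complement): 11 + 180 = 191°
−54° (analog 54° ↓): 191 − 54 = 137°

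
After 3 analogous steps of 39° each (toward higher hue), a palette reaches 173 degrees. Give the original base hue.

3 steps of 39° (toward higher hue) give a net shift of +117°.
Start = end − shift: 173 − 117 = 56°

56°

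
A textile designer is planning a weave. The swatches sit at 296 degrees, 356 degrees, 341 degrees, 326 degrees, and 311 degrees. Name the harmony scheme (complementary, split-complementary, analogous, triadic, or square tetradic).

Sort the hues: 296°, 311°, 326°, 341°, 356°.
Successive gaps around the wheel: 15°, 15°, 15°, 15°, 300°.
A run of hues at equal small steps (15°) with one large closing gap is an analogous group.

analogous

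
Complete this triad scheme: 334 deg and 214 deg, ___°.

94°

A triad places three hues 120° apart.
The full set through 214° is {94°, 214°, 334°}.
Given {214°, 334°}, the missing hue is 94°.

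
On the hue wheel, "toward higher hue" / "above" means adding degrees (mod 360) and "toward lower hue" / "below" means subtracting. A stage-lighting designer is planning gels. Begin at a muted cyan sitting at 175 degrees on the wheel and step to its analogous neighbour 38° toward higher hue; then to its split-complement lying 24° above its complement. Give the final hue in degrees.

analog 38° ↑ +38°: 175 + 38 = 213°
split-comp 24° ↑ +204°: 213 + 204 = 417 → 417 − 360 = 57°

57°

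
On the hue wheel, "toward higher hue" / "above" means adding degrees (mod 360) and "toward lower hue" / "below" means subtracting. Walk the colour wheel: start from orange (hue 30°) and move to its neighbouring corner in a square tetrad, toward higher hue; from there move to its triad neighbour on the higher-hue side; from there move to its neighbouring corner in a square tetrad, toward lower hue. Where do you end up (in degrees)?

+90° (square ↑): 30 + 90 = 120°
+120° (triadic ↑): 120 + 120 = 240°
−90° (square ↓): 240 − 90 = 150°

150°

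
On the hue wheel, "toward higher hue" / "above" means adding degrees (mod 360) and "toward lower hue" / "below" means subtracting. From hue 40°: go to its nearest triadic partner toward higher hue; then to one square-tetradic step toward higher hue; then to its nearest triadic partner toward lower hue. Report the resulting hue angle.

130°

triadic ↑ +120°: 40 + 120 = 160°
square ↑ +90°: 160 + 90 = 250°
triadic ↓ −120°: 250 − 120 = 130°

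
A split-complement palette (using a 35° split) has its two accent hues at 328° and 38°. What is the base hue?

183°

The accents sit 35° either side of the complement, so the complement is their short-arc midpoint on the wheel.
Short-arc midpoint of 328° and 38°: 3°.
Base is 180° from the complement: 3 − 180 = -177 → -177 + 360 = 183°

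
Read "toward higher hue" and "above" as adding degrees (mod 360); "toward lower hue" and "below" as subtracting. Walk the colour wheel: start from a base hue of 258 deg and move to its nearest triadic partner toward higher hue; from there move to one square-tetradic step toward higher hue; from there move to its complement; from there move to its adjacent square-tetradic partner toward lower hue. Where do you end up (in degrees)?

triadic ↑ +120°: 258 + 120 = 378 → 378 − 360 = 18°
square ↑ +90°: 18 + 90 = 108°
complement +180°: 108 + 180 = 288°
square ↓ −90°: 288 − 90 = 198°

198°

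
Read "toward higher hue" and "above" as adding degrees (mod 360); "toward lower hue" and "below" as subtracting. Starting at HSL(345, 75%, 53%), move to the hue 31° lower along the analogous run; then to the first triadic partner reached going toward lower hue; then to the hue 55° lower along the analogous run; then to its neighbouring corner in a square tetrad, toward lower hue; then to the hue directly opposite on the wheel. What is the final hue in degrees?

−31° (analog 31° ↓): 345 − 31 = 314°
−120° (triadic ↓): 314 − 120 = 194°
−55° (analog 55° ↓): 194 − 55 = 139°
−90° (square ↓): 139 − 90 = 49°
+180° (complement): 49 + 180 = 229°

229°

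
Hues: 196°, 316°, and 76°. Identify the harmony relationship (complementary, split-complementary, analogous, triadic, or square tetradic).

Sort the hues: 76°, 196°, 316°.
Successive gaps around the wheel: 120°, 120°, 120°.
Three hues equally spaced 120° apart form a triad.

triadic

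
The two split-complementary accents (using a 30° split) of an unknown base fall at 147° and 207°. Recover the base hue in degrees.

357°

The accents sit 30° either side of the complement, so the complement is their short-arc midpoint on the wheel.
Short-arc midpoint of 147° and 207°: 177°.
Base is 180° from the complement: 177 − 180 = -3 → -3 + 360 = 357°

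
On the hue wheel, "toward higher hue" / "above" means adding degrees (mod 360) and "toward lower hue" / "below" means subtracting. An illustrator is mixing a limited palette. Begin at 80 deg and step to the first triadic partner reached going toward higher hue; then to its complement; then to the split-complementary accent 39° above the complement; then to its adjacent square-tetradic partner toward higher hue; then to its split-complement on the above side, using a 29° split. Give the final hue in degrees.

178°

+120° (triadic ↑): 80 + 120 = 200°
+180° (complement): 200 + 180 = 380 → 380 − 360 = 20°
+219° (split-comp 39° ↑): 20 + 219 = 239°
+90° (square ↑): 239 + 90 = 329°
+209° (split-comp 29° ↑): 329 + 209 = 538 → 538 − 360 = 178°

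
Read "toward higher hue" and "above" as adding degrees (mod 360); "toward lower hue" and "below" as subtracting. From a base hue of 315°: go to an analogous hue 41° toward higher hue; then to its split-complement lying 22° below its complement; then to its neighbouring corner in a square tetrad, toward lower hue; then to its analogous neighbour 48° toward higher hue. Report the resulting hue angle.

112°

315 + 41 = 356°   (analog 41° ↑)
356 + 158 = 514 → 514 − 360 = 154°   (split-comp 22° ↓)
154 − 90 = 64°   (square ↓)
64 + 48 = 112°   (analog 48° ↑)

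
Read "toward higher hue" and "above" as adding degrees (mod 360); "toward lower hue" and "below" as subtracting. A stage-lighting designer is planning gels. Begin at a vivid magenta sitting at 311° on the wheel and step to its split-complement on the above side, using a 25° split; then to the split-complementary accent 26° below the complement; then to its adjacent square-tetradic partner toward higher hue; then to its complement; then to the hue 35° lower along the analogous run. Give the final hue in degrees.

185°

311 + 205 = 516 → 516 − 360 = 156°   (split-comp 25° ↑)
156 + 154 = 310°   (split-comp 26° ↓)
310 + 90 = 400 → 400 − 360 = 40°   (square ↑)
40 + 180 = 220°   (complement)
220 − 35 = 185°   (analog 35° ↓)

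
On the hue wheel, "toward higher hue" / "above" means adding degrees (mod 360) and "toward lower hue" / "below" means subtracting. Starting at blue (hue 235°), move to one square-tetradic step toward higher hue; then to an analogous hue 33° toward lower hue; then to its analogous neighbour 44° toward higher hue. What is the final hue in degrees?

square ↑ +90°: 235 + 90 = 325°
analog 33° ↓ −33°: 325 − 33 = 292°
analog 44° ↑ +44°: 292 + 44 = 336°

336°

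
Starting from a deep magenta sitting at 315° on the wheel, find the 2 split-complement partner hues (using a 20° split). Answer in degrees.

115° and 155°

Complement of 315°: 315 + 180 = 495 → 495 − 360 = 135°
135 − 20 = 115°
135 + 20 = 155°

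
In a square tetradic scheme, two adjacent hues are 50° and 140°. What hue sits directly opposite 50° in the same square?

230°

A square tetradic scheme places four hues 90° apart; opposite corners are 180° apart.
50 + 180 = 230°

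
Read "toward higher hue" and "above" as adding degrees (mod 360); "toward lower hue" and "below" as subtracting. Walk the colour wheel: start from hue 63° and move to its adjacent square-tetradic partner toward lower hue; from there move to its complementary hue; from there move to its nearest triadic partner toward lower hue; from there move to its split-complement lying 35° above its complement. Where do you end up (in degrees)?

63 − 90 = -27 → -27 + 360 = 333°   (square ↓)
333 + 180 = 513 → 513 − 360 = 153°   (complement)
153 − 120 = 33°   (triadic ↓)
33 + 215 = 248°   (split-comp 35° ↑)

248°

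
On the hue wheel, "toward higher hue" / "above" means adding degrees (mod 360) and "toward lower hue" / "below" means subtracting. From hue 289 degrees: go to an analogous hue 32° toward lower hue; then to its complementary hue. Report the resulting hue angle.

289 − 32 = 257°   (analog 32° ↓)
257 + 180 = 437 → 437 − 360 = 77°   (complement)

77°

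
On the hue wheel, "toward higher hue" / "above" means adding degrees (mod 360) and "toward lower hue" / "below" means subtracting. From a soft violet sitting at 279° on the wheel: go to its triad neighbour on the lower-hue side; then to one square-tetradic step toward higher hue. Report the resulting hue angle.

triadic ↓ −120°: 279 − 120 = 159°
square ↑ +90°: 159 + 90 = 249°

249°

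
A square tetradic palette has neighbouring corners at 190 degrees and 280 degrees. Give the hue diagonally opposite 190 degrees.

A square tetradic scheme places four hues 90° apart; opposite corners are 180° apart.
190 + 180 = 370 → 370 − 360 = 10°

10°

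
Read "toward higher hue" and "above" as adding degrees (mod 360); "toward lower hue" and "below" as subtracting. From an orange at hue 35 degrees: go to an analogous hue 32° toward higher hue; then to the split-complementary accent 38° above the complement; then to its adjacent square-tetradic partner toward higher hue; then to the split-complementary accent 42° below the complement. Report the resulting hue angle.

+32° (analog 32° ↑): 35 + 32 = 67°
+218° (split-comp 38° ↑): 67 + 218 = 285°
+90° (square ↑): 285 + 90 = 375 → 375 − 360 = 15°
+138° (split-comp 42° ↓): 15 + 138 = 153°

153°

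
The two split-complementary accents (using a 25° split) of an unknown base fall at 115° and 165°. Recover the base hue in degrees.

320°

The accents sit 25° either side of the complement, so the complement is their short-arc midpoint on the wheel.
Short-arc midpoint of 115° and 165°: 140°.
Base is 180° from the complement: 140 − 180 = -40 → -40 + 360 = 320°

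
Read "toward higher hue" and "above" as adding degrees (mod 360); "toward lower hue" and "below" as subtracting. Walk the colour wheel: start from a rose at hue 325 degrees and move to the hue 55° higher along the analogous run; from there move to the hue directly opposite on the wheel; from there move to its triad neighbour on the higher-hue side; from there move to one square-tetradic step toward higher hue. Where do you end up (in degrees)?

+55° (analog 55° ↑): 325 + 55 = 380 → 380 − 360 = 20°
+180° (complement): 20 + 180 = 200°
+120° (triadic ↑): 200 + 120 = 320°
+90° (square ↑): 320 + 90 = 410 → 410 − 360 = 50°

50°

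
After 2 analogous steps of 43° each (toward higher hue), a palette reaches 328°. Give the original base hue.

2 steps of 43° (toward higher hue) give a net shift of +86°.
Start = end − shift: 328 − 86 = 242°

242°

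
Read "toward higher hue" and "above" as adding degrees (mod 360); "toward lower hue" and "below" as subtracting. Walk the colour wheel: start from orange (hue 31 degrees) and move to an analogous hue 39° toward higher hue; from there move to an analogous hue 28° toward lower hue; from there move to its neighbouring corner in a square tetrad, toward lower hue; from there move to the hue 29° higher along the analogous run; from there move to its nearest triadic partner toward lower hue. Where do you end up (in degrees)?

221°

analog 39° ↑ +39°: 31 + 39 = 70°
analog 28° ↓ −28°: 70 − 28 = 42°
square ↓ −90°: 42 − 90 = -48 → -48 + 360 = 312°
analog 29° ↑ +29°: 312 + 29 = 341°
triadic ↓ −120°: 341 − 120 = 221°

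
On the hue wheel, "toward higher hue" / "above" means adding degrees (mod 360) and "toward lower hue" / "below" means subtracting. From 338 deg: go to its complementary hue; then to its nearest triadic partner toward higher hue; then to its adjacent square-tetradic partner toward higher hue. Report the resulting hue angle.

8°

338 + 180 = 518 → 518 − 360 = 158°   (complement)
158 + 120 = 278°   (triadic ↑)
278 + 90 = 368 → 368 − 360 = 8°   (square ↑)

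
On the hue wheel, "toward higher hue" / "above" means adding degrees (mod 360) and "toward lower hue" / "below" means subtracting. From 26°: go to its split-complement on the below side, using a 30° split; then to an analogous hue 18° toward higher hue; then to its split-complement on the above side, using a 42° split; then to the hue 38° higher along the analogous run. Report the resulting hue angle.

split-comp 30° ↓ +150°: 26 + 150 = 176°
analog 18° ↑ +18°: 176 + 18 = 194°
split-comp 42° ↑ +222°: 194 + 222 = 416 → 416 − 360 = 56°
analog 38° ↑ +38°: 56 + 38 = 94°

94°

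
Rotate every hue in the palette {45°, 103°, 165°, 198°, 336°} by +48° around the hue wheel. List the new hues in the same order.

45 + 48 = 93°
103 + 48 = 151°
165 + 48 = 213°
198 + 48 = 246°
336 + 48 = 384 → 384 − 360 = 24°

93°, 151°, 213°, 246°, 24°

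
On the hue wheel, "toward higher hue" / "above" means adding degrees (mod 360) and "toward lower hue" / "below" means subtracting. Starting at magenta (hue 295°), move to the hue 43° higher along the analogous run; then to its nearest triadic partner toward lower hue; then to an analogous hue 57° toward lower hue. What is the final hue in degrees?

+43° (analog 43° ↑): 295 + 43 = 338°
−120° (triadic ↓): 338 − 120 = 218°
−57° (analog 57° ↓): 218 − 57 = 161°

161°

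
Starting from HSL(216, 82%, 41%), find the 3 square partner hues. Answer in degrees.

306°, 36°, and 126°

A square tetradic scheme places four hues every 90°.
216 + 90 = 306°
216 + 180 = 396 → 396 − 360 = 36°
216 + 270 = 486 → 486 − 360 = 126°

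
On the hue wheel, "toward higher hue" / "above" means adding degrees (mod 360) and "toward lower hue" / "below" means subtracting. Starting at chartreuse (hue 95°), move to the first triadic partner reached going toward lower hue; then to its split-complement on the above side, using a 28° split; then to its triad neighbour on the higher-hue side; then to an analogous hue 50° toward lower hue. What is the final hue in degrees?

253°

95 − 120 = -25 → -25 + 360 = 335°   (triadic ↓)
335 + 208 = 543 → 543 − 360 = 183°   (split-comp 28° ↑)
183 + 120 = 303°   (triadic ↑)
303 − 50 = 253°   (analog 50° ↓)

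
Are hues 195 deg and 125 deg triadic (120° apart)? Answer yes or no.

no

Angular distance: |195 − 125| = 70 = 70°.
Triadic (120° apart) requires 120°.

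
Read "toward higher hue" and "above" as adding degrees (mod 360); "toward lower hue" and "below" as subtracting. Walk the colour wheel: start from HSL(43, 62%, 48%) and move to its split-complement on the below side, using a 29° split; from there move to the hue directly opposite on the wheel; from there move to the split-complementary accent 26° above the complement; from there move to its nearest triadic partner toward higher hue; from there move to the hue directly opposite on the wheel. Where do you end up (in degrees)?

160°

43 + 151 = 194°   (split-comp 29° ↓)
194 + 180 = 374 → 374 − 360 = 14°   (complement)
14 + 206 = 220°   (split-comp 26° ↑)
220 + 120 = 340°   (triadic ↑)
340 + 180 = 520 → 520 − 360 = 160°   (complement)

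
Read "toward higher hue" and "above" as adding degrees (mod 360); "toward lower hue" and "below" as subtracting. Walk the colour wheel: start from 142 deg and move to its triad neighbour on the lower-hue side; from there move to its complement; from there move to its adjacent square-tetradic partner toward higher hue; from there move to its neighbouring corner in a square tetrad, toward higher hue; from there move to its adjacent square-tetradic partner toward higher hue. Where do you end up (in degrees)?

112°

triadic ↓ −120°: 142 − 120 = 22°
complement +180°: 22 + 180 = 202°
square ↑ +90°: 202 + 90 = 292°
square ↑ +90°: 292 + 90 = 382 → 382 − 360 = 22°
square ↑ +90°: 22 + 90 = 112°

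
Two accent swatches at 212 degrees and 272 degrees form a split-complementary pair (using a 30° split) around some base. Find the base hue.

62°

The accents sit 30° either side of the complement, so the complement is their short-arc midpoint on the wheel.
Short-arc midpoint of 212° and 272°: 242°.
Base is 180° from the complement: 242 − 180 = 62°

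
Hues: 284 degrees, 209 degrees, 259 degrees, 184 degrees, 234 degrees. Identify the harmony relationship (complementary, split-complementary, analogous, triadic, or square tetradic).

Sort the hues: 184°, 209°, 234°, 259°, 284°.
Successive gaps around the wheel: 25°, 25°, 25°, 25°, 260°.
A run of hues at equal small steps (25°) with one large closing gap is an analogous group.

analogous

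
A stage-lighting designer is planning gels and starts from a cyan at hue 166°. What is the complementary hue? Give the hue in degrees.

346°

166 + 180 = 346°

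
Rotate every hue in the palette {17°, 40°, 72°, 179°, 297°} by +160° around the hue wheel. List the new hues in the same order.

177°, 200°, 232°, 339°, 97°

17 + 160 = 177°
40 + 160 = 200°
72 + 160 = 232°
179 + 160 = 339°
297 + 160 = 457 → 457 − 360 = 97°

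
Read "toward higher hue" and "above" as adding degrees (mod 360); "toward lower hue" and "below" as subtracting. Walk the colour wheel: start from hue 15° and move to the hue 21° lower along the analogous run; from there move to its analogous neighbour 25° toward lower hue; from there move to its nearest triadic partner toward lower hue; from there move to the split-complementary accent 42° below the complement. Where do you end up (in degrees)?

347°

analog 21° ↓ −21°: 15 − 21 = -6 → -6 + 360 = 354°
analog 25° ↓ −25°: 354 − 25 = 329°
triadic ↓ −120°: 329 − 120 = 209°
split-comp 42° ↓ +138°: 209 + 138 = 347°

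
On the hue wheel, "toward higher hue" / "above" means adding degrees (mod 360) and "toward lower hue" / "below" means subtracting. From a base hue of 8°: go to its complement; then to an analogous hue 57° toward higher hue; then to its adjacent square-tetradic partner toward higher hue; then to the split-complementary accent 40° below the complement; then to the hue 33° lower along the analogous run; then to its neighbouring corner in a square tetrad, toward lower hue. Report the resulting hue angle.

complement +180°: 8 + 180 = 188°
analog 57° ↑ +57°: 188 + 57 = 245°
square ↑ +90°: 245 + 90 = 335°
split-comp 40° ↓ +140°: 335 + 140 = 475 → 475 − 360 = 115°
analog 33° ↓ −33°: 115 − 33 = 82°
square ↓ −90°: 82 − 90 = -8 → -8 + 360 = 352°

352°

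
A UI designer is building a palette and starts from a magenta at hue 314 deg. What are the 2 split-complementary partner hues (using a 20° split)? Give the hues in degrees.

114° and 154°

Split-complementary hues sit 20° either side of the complement.
Complement of 314 deg: 314 + 180 = 494 → 494 − 360 = 134°
134 − 20 = 114°
134 + 20 = 154°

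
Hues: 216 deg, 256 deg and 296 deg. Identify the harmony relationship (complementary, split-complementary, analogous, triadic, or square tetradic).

Sort the hues: 216°, 256°, 296°.
Successive gaps around the wheel: 40°, 40°, 280°.
A run of hues at equal small steps (40°) with one large closing gap is an analogous group.

analogous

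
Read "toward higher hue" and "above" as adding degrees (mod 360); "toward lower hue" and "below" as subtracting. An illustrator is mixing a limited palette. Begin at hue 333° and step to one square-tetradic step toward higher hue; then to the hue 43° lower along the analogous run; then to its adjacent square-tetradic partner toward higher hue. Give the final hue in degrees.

110°

+90° (square ↑): 333 + 90 = 423 → 423 − 360 = 63°
−43° (analog 43° ↓): 63 − 43 = 20°
+90° (square ↑): 20 + 90 = 110°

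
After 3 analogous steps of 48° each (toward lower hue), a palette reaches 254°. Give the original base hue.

38°

3 steps of 48° (toward lower hue) give a net shift of −144°.
Start = end − shift: 254 + 144 = 398 → 398 − 360 = 38°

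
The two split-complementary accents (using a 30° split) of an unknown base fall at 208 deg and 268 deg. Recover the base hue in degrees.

The accents sit 30° either side of the complement, so the complement is their short-arc midpoint on the wheel.
Short-arc midpoint of 208° and 268°: 238°.
Base is 180° from the complement: 238 − 180 = 58°

58°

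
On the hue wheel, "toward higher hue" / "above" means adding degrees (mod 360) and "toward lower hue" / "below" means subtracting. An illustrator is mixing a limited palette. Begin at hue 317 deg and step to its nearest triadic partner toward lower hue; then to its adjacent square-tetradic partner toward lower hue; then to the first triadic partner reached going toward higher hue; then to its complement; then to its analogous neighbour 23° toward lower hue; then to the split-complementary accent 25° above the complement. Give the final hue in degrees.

229°

−120° (triadic ↓): 317 − 120 = 197°
−90° (square ↓): 197 − 90 = 107°
+120° (triadic ↑): 107 + 120 = 227°
+180° (complement): 227 + 180 = 407 → 407 − 360 = 47°
−23° (analog 23° ↓): 47 − 23 = 24°
+205° (split-comp 25° ↑): 24 + 205 = 229°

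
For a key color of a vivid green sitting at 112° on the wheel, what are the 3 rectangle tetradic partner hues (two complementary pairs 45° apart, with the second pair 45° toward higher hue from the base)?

A rectangular tetradic uses two complementary pairs 45° apart: offsets 0°, 45°, 180°, 225°.
112 + 45 = 157°
112 + 180 = 292°
112 + 225 = 337°

157°, 292° and 337°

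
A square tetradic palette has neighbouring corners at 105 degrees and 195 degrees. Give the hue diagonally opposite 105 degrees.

285°

A square tetradic scheme places four hues 90° apart; opposite corners are 180° apart.
105 + 180 = 285°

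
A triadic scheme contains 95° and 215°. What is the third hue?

335°

A triad spaces three hues 120° apart.
The full set is {95°, 215°, 335°}.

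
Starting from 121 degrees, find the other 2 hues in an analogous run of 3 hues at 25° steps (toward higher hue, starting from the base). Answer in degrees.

Analogous hues sit every 25° along the wheel.
121 + 25 = 146°
121 + 50 = 171°

146° and 171°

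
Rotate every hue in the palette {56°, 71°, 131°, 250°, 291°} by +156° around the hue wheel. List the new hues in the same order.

212°, 227°, 287°, 46°, 87°

56 + 156 = 212°
71 + 156 = 227°
131 + 156 = 287°
250 + 156 = 406 → 406 − 360 = 46°
291 + 156 = 447 → 447 − 360 = 87°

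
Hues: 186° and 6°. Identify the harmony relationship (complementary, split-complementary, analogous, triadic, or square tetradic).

complementary

Sort the hues: 6°, 186°.
Successive gaps around the wheel: 180°, 180°.
Two hues 180° apart are complementary.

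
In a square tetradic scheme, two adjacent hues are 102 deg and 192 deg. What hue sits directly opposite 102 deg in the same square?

282°

A square tetradic scheme places four hues 90° apart; opposite corners are 180° apart.
102 + 180 = 282°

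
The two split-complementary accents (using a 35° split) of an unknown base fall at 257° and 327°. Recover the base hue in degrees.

112°

The accents sit 35° either side of the complement, so the complement is their short-arc midpoint on the wheel.
Short-arc midpoint of 257° and 327°: 292°.
Base is 180° from the complement: 292 − 180 = 112°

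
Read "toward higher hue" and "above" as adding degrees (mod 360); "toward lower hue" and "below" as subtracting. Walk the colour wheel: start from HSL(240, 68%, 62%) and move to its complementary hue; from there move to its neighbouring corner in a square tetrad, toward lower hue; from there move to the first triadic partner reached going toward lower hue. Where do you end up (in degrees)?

210°

240 + 180 = 420 → 420 − 360 = 60°   (complement)
60 − 90 = -30 → -30 + 360 = 330°   (square ↓)
330 − 120 = 210°   (triadic ↓)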